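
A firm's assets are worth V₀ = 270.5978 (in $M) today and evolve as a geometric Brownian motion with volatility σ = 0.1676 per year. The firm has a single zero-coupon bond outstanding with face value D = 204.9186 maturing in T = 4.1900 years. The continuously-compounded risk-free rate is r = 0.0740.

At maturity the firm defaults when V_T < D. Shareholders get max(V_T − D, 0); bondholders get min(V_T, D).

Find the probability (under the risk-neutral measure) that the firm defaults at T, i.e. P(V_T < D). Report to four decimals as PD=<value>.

PD=0.0615

d₁ = [ln(V₀/D) + (r + σ²/2)T] / (σ√T)
   = [ln(270.5978/204.9186) + (0.0740 + 0.5·0.1676²)·4.1900] / (0.1676·√4.1900)
   = [0.278021 + 0.368908] / 0.343069 = 1.885712
d₂ = d₁ − σ√T = 1.885712 − 0.343069 = 1.542644
risk-neutral PD = N(−d₂) = N(-1.542644) = 0.061459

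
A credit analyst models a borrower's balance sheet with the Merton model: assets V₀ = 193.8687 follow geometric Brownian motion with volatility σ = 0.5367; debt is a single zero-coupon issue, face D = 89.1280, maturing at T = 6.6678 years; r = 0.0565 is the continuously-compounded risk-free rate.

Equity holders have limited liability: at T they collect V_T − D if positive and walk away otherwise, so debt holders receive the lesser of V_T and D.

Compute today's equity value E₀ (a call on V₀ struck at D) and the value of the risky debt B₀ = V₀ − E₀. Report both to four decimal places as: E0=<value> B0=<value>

d₁ = [ln(V₀/D) + (r + σ²/2)T] / (σ√T)
   = [ln(193.8687/89.1280) + (0.0565 + 0.5·0.5367²)·6.6678] / (0.5367·√6.6678)
   = [0.777108 + 1.337050] / 1.385871 = 1.525508
d₂ = d₁ − σ√T = 1.525508 − 1.385871 = 0.139637
N(d₁) = 0.936434,  N(d₂) = 0.555527,  e^(−rT) = 0.686101
E₀ = V₀·N(d₁) − D·e^(−rT)·N(d₂)
   = 193.8687·0.936434 − 89.1280·0.686101·0.555527 = 147.574313
B₀ = V₀ − E₀ = 193.8687 − 147.574313 = 46.294387

E0=147.5743 B0=46.2944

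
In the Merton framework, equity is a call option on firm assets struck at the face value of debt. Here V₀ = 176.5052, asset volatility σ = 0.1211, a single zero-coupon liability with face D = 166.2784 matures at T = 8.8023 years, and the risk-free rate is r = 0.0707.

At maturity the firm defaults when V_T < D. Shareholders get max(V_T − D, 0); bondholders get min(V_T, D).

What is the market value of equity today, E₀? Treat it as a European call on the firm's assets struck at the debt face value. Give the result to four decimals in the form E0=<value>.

E0=87.7587

d₁ = [ln(V₀/D) + (r + σ²/2)T] / (σ√T)
   = [ln(176.5052/166.2784) + (0.0707 + 0.5·0.1211²)·8.8023] / (0.1211·√8.8023)
   = [0.059687 + 0.686866] / 0.359288 = 2.077871
d₂ = d₁ − σ√T = 2.077871 − 0.359288 = 1.718583
N(d₁) = 0.981139,  N(d₂) = 0.957155,  e^(−rT) = 0.536696
E₀ = V₀·N(d₁) − D·e^(−rT)·N(d₂)
   = 176.5052·0.981139 − 166.2784·0.536696·0.957155 = 87.758718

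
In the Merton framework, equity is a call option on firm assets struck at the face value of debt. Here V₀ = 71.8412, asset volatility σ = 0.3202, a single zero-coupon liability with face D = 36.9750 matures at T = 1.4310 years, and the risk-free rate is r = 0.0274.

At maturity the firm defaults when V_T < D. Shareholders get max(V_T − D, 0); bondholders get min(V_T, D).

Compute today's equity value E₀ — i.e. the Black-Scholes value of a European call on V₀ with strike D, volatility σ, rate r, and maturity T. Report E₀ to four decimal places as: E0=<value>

E0=36.5364

d₁ = [ln(V₀/D) + (r + σ²/2)T] / (σ√T)
   = [ln(71.8412/36.9750) + (0.0274 + 0.5·0.3202²)·1.4310] / (0.3202·√1.4310)
   = [0.664216 + 0.112568] / 0.383037 = 2.027960
d₂ = d₁ − σ√T = 2.027960 − 0.383037 = 1.644922
N(d₁) = 0.978718,  N(d₂) = 0.950007,  e^(−rT) = 0.961549
E₀ = V₀·N(d₁) − D·e^(−rT)·N(d₂)
   = 71.8412·0.978718 − 36.9750·0.961549·0.950007 = 36.536388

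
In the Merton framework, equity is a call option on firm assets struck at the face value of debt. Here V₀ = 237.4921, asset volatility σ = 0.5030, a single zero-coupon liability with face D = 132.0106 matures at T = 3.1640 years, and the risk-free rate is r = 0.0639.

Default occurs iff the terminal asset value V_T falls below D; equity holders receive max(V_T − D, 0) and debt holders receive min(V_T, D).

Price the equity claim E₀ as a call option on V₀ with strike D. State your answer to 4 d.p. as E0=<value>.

E0=143.6244

d₁ = [ln(V₀/D) + (r + σ²/2)T] / (σ√T)
   = [ln(237.4921/132.0106) + (0.0639 + 0.5·0.5030²)·3.1640] / (0.5030·√3.1640)
   = [0.587252 + 0.602440] / 0.894718 = 1.329684
d₂ = d₁ − σ√T = 1.329684 − 0.894718 = 0.434965
N(d₁) = 0.908189,  N(d₂) = 0.668206,  e^(−rT) = 0.816948
E₀ = V₀·N(d₁) − D·e^(−rT)·N(d₂)
   = 237.4921·0.908189 − 132.0106·0.816948·0.668206 = 143.624395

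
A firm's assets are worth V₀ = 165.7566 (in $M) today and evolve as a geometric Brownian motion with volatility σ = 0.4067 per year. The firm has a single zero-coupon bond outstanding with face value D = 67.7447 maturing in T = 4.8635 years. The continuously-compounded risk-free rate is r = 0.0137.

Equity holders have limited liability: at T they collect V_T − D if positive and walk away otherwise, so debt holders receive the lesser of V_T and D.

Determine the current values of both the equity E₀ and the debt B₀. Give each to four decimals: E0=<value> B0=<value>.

d₁ = [ln(V₀/D) + (r + σ²/2)T] / (σ√T)
   = [ln(165.7566/67.7447) + (0.0137 + 0.5·0.4067²)·4.8635] / (0.4067·√4.8635)
   = [0.894774 + 0.468853] / 0.896910 = 1.520362
d₂ = d₁ − σ√T = 1.520362 − 0.896910 = 0.623453
N(d₁) = 0.935790,  N(d₂) = 0.733507,  e^(−rT) = 0.935541
E₀ = V₀·N(d₁) − D·e^(−rT)·N(d₂)
   = 165.7566·0.935790 − 67.7447·0.935541·0.733507 = 108.625223
B₀ = V₀ − E₀ = 165.7566 − 108.625223 = 57.131377

E0=108.6252 B0=57.1314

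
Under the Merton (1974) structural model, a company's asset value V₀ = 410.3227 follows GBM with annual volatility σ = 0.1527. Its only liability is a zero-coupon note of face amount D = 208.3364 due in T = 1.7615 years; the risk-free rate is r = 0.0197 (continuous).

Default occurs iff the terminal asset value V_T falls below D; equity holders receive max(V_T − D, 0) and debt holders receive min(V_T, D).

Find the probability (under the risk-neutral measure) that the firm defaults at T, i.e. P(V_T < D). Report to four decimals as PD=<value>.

PD=0.0003

d₁ = [ln(V₀/D) + (r + σ²/2)T] / (σ√T)
   = [ln(410.3227/208.3364) + (0.0197 + 0.5·0.1527²)·1.7615] / (0.1527·√1.7615)
   = [0.677790 + 0.055238] / 0.202666 = 3.616931
d₂ = d₁ − σ√T = 3.616931 − 0.202666 = 3.414266
risk-neutral PD = N(−d₂) = N(-3.414266) = 0.000320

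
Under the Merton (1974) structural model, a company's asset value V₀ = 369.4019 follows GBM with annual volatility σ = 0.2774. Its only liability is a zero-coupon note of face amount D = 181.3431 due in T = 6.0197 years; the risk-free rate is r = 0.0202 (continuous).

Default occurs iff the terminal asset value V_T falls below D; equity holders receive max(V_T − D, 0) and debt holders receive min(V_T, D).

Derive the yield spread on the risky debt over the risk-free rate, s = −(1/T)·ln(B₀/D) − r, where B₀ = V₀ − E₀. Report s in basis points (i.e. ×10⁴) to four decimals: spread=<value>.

spread=90.4561

d₁ = [ln(V₀/D) + (r + σ²/2)T] / (σ√T)
   = [ln(369.4019/181.3431) + (0.0202 + 0.5·0.2774²)·6.0197] / (0.2774·√6.0197)
   = [0.711494 + 0.353208] / 0.680603 = 1.564352
d₂ = d₁ − σ√T = 1.564352 − 0.680603 = 0.883749
N(d₁) = 0.941133,  N(d₂) = 0.811584,  e^(−rT) = 0.885504
E₀ = V₀·N(d₁) − D·e^(−rT)·N(d₂)
   = 369.4019·0.941133 − 181.3431·0.885504·0.811584 = 217.331887
B₀ = V₀ − E₀ = 369.4019 − 217.331887 = 152.070013
spread = −(1/T)·ln(B₀/D) − r = −(1/6.0197)·ln(152.070013/181.3431) − 0.0202 = 0.00904561
in basis points: 0.00904561 × 10⁴ = 90.4561 bp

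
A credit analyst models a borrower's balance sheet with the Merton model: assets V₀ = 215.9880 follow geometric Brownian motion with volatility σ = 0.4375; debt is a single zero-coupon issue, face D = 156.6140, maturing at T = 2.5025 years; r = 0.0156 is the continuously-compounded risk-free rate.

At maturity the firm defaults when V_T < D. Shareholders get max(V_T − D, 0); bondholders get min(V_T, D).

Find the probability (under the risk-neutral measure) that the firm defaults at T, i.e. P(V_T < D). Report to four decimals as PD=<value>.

PD=0.4306

d₁ = [ln(V₀/D) + (r + σ²/2)T] / (σ√T)
   = [ln(215.9880/156.6140) + (0.0156 + 0.5·0.4375²)·2.5025] / (0.4375·√2.5025)
   = [0.321439 + 0.278536] / 0.692094 = 0.866898
d₂ = d₁ − σ√T = 0.866898 − 0.692094 = 0.174804
risk-neutral PD = N(−d₂) = N(-0.174804) = 0.430617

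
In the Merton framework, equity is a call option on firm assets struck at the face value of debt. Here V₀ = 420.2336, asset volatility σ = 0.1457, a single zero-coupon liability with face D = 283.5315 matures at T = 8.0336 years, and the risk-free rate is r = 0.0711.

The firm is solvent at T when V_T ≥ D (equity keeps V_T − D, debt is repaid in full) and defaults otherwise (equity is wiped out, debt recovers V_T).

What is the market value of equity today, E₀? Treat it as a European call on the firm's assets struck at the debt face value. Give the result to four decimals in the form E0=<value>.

d₁ = [ln(V₀/D) + (r + σ²/2)T] / (σ√T)
   = [ln(420.2336/283.5315) + (0.0711 + 0.5·0.1457²)·8.0336] / (0.1457·√8.0336)
   = [0.393488 + 0.656460] / 0.412966 = 2.542452
d₂ = d₁ − σ√T = 2.542452 − 0.412966 = 2.129486
N(d₁) = 0.994496,  N(d₂) = 0.983393,  e^(−rT) = 0.564853
E₀ = V₀·N(d₁) − D·e^(−rT)·N(d₂)
   = 420.2336·0.994496 − 283.5315·0.564853·0.983393 = 260.426617

E0=260.4266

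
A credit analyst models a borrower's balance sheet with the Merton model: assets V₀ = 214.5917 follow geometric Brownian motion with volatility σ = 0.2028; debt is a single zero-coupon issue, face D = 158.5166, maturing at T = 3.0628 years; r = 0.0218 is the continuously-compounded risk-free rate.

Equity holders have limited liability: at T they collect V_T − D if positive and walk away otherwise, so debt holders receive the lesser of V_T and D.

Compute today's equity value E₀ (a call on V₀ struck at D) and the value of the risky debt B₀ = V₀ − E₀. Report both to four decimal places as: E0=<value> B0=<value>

E0=71.1353 B0=143.4564

d₁ = [ln(V₀/D) + (r + σ²/2)T] / (σ√T)
   = [ln(214.5917/158.5166) + (0.0218 + 0.5·0.2028²)·3.0628] / (0.2028·√3.0628)
   = [0.302878 + 0.129752] / 0.354917 = 1.218960
d₂ = d₁ − σ√T = 1.218960 − 0.354917 = 0.864042
N(d₁) = 0.888570,  N(d₂) = 0.806218,  e^(−rT) = 0.935411
E₀ = V₀·N(d₁) − D·e^(−rT)·N(d₂)
   = 214.5917·0.888570 − 158.5166·0.935411·0.806218 = 71.135291
B₀ = V₀ − E₀ = 214.5917 − 71.135291 = 143.456409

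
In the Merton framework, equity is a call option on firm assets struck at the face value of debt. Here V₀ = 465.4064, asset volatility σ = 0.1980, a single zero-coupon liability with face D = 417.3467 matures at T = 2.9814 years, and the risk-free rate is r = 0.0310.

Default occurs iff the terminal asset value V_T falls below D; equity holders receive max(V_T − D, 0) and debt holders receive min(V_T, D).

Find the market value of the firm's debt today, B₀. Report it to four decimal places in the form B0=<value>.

B0=355.9971

d₁ = [ln(V₀/D) + (r + σ²/2)T] / (σ√T)
   = [ln(465.4064/417.3467) + (0.0310 + 0.5·0.1980²)·2.9814] / (0.1980·√2.9814)
   = [0.108994 + 0.150865] / 0.341881 = 0.760084
d₂ = d₁ − σ√T = 0.760084 − 0.341881 = 0.418203
N(d₁) = 0.776398,  N(d₂) = 0.662101,  e^(−rT) = 0.911719
E₀ = V₀·N(d₁) − D·e^(−rT)·N(d₂)
   = 465.4064·0.776398 − 417.3467·0.911719·0.662101 = 109.409309
B₀ = V₀ − E₀ = 465.4064 − 109.409309 = 355.997091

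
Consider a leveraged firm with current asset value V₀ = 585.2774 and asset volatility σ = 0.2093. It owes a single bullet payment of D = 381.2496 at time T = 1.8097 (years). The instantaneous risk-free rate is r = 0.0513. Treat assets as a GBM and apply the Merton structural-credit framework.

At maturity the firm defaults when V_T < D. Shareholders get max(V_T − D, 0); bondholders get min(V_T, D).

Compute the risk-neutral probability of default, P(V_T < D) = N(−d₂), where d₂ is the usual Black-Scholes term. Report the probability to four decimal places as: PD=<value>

d₁ = [ln(V₀/D) + (r + σ²/2)T] / (σ√T)
   = [ln(585.2774/381.2496) + (0.0513 + 0.5·0.2093²)·1.8097] / (0.2093·√1.8097)
   = [0.428632 + 0.132476] / 0.281561 = 1.992845
d₂ = d₁ − σ√T = 1.992845 − 0.281561 = 1.711284
risk-neutral PD = N(−d₂) = N(-1.711284) = 0.043514

PD=0.0435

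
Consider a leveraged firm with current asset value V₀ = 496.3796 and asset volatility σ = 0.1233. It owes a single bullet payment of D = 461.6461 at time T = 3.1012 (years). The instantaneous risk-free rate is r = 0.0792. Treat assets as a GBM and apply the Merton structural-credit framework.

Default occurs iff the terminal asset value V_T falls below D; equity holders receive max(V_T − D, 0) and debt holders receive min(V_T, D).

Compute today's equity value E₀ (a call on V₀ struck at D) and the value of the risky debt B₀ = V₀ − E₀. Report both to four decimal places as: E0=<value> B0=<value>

E0=138.1718 B0=358.2078

d₁ = [ln(V₀/D) + (r + σ²/2)T] / (σ√T)
   = [ln(496.3796/461.6461) + (0.0792 + 0.5·0.1233²)·3.1012] / (0.1233·√3.1012)
   = [0.072542 + 0.269189] / 0.217134 = 1.573825
d₂ = d₁ − σ√T = 1.573825 − 0.217134 = 1.356691
N(d₁) = 0.942236,  N(d₂) = 0.912560,  e^(−rT) = 0.782223
E₀ = V₀·N(d₁) − D·e^(−rT)·N(d₂)
   = 496.3796·0.942236 − 461.6461·0.782223·0.912560 = 138.171804
B₀ = V₀ − E₀ = 496.3796 − 138.171804 = 358.207796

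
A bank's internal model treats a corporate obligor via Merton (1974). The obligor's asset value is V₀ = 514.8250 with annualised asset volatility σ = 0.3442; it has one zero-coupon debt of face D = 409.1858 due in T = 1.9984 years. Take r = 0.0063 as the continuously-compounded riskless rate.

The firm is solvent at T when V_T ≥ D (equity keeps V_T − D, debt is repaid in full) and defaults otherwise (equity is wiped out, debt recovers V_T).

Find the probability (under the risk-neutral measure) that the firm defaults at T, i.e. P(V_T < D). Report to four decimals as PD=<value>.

d₁ = [ln(V₀/D) + (r + σ²/2)T] / (σ√T)
   = [ln(514.8250/409.1858) + (0.0063 + 0.5·0.3442²)·1.9984] / (0.3442·√1.9984)
   = [0.229658 + 0.130969] / 0.486578 = 0.741149
d₂ = d₁ − σ√T = 0.741149 − 0.486578 = 0.254571
risk-neutral PD = N(−d₂) = N(-0.254571) = 0.399527

PD=0.3995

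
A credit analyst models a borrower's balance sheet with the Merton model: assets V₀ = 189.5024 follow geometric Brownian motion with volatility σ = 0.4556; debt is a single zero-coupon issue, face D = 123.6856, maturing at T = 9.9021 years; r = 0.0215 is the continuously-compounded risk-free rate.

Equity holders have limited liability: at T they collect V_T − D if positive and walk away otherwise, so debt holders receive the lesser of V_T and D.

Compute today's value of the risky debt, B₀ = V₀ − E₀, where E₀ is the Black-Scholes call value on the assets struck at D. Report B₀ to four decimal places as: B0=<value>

B0=62.5177

d₁ = [ln(V₀/D) + (r + σ²/2)T] / (σ√T)
   = [ln(189.5024/123.6856) + (0.0215 + 0.5·0.4556²)·9.9021] / (0.4556·√9.9021)
   = [0.426659 + 1.240591] / 1.433664 = 1.162930
d₂ = d₁ − σ√T = 1.162930 − 1.433664 = -0.270734
N(d₁) = 0.877571,  N(d₂) = 0.393298,  e^(−rT) = 0.808241
E₀ = V₀·N(d₁) − D·e^(−rT)·N(d₂)
   = 189.5024·0.877571 − 123.6856·0.808241·0.393298 = 126.984718
B₀ = V₀ − E₀ = 189.5024 − 126.984718 = 62.517682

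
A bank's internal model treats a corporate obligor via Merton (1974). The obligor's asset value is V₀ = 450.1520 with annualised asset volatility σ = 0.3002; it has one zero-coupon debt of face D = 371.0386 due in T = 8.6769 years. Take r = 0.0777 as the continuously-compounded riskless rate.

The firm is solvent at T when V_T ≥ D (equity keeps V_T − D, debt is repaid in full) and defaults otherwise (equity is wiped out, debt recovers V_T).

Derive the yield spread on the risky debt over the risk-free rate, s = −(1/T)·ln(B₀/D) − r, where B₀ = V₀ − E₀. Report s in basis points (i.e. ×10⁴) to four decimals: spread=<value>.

spread=135.3884

d₁ = [ln(V₀/D) + (r + σ²/2)T] / (σ√T)
   = [ln(450.1520/371.0386) + (0.0777 + 0.5·0.3002²)·8.6769] / (0.3002·√8.6769)
   = [0.193279 + 1.065176] / 0.884286 = 1.423131
d₂ = d₁ − σ√T = 1.423131 − 0.884286 = 0.538845
N(d₁) = 0.922651,  N(d₂) = 0.705003,  e^(−rT) = 0.509566
E₀ = V₀·N(d₁) − D·e^(−rT)·N(d₂)
   = 450.1520·0.922651 − 371.0386·0.509566·0.705003 = 282.039094
B₀ = V₀ − E₀ = 450.1520 − 282.039094 = 168.112906
spread = −(1/T)·ln(B₀/D) − r = −(1/8.6769)·ln(168.112906/371.0386) − 0.0777 = 0.01353884
in basis points: 0.01353884 × 10⁴ = 135.3884 bp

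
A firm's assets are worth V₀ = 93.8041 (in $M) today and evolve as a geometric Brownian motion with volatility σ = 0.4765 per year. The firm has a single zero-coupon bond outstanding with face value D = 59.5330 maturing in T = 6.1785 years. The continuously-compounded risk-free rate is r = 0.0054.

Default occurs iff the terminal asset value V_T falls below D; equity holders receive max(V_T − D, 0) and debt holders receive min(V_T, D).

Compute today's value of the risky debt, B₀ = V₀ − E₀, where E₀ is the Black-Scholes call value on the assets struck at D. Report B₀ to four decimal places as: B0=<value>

B0=39.4597

d₁ = [ln(V₀/D) + (r + σ²/2)T] / (σ√T)
   = [ln(93.8041/59.5330) + (0.0054 + 0.5·0.4765²)·6.1785] / (0.4765·√6.1785)
   = [0.454678 + 0.734785] / 1.184416 = 1.004261
d₂ = d₁ − σ√T = 1.004261 − 1.184416 = -0.180156
N(d₁) = 0.842374,  N(d₂) = 0.428515,  e^(−rT) = 0.967187
E₀ = V₀·N(d₁) − D·e^(−rT)·N(d₂)
   = 93.8041·0.842374 − 59.5330·0.967187·0.428515 = 54.344395
B₀ = V₀ − E₀ = 93.8041 − 54.344395 = 39.459705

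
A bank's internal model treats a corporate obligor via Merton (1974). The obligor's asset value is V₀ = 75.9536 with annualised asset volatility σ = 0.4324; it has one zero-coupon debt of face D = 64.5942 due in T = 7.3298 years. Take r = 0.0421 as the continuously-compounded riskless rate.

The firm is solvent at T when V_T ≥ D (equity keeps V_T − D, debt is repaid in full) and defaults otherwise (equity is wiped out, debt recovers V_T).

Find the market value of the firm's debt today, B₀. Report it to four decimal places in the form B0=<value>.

B0=32.5559

d₁ = [ln(V₀/D) + (r + σ²/2)T] / (σ√T)
   = [ln(75.9536/64.5942) + (0.0421 + 0.5·0.4324²)·7.3298] / (0.4324·√7.3298)
   = [0.161998 + 0.993810] / 1.170663 = 0.987311
d₂ = d₁ − σ√T = 0.987311 − 1.170663 = -0.183352
N(d₁) = 0.838255,  N(d₂) = 0.427261,  e^(−rT) = 0.734486
E₀ = V₀·N(d₁) − D·e^(−rT)·N(d₂)
   = 75.9536·0.838255 − 64.5942·0.734486·0.427261 = 43.397706
B₀ = V₀ − E₀ = 75.9536 − 43.397706 = 32.555894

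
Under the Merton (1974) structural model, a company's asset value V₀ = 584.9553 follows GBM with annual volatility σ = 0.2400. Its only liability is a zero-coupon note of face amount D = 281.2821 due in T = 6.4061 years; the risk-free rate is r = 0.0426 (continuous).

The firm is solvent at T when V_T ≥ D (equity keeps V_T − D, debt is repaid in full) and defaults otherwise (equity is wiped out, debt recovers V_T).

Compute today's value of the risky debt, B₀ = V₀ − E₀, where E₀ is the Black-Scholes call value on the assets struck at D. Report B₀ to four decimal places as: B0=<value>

d₁ = [ln(V₀/D) + (r + σ²/2)T] / (σ√T)
   = [ln(584.9553/281.2821) + (0.0426 + 0.5·0.2400²)·6.4061] / (0.2400·√6.4061)
   = [0.732177 + 0.457396] / 0.607447 = 1.958317
d₂ = d₁ − σ√T = 1.958317 − 0.607447 = 1.350870
N(d₁) = 0.974904,  N(d₂) = 0.911632,  e^(−rT) = 0.761169
E₀ = V₀·N(d₁) − D·e^(−rT)·N(d₂)
   = 584.9553·0.974904 − 281.2821·0.761169·0.911632 = 375.091778
B₀ = V₀ − E₀ = 584.9553 − 375.091778 = 209.863522

B0=209.8635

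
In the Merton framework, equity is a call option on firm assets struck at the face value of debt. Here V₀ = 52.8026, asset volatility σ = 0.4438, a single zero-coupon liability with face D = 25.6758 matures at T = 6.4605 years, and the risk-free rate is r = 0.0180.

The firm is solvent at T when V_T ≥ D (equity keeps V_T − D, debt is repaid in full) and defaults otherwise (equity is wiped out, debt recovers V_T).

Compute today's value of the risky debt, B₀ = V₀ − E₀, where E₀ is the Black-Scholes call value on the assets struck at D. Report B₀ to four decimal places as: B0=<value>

B0=18.1001

d₁ = [ln(V₀/D) + (r + σ²/2)T] / (σ√T)
   = [ln(52.8026/25.6758) + (0.0180 + 0.5·0.4438²)·6.4605] / (0.4438·√6.4605)
   = [0.721012 + 0.752514] / 1.128029 = 1.306283
d₂ = d₁ − σ√T = 1.306283 − 1.128029 = 0.178254
N(d₁) = 0.904272,  N(d₂) = 0.570738,  e^(−rT) = 0.890218
E₀ = V₀·N(d₁) − D·e^(−rT)·N(d₂)
   = 52.8026·0.904272 − 25.6758·0.890218·0.570738 = 34.702509
B₀ = V₀ − E₀ = 52.8026 − 34.702509 = 18.100091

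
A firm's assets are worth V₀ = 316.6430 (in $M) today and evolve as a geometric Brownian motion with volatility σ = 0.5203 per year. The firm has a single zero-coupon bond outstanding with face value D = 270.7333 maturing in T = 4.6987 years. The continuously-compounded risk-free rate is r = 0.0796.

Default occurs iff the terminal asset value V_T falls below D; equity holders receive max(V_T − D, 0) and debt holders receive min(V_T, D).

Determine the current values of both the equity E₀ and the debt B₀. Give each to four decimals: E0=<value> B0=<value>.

d₁ = [ln(V₀/D) + (r + σ²/2)T] / (σ√T)
   = [ln(316.6430/270.7333) + (0.0796 + 0.5·0.5203²)·4.6987] / (0.5203·√4.6987)
   = [0.156641 + 1.010014] / 1.127828 = 1.034427
d₂ = d₁ − σ√T = 1.034427 − 1.127828 = -0.093401
N(d₁) = 0.849532,  N(d₂) = 0.462793,  e^(−rT) = 0.687966
E₀ = V₀·N(d₁) − D·e^(−rT)·N(d₂)
   = 316.6430·0.849532 − 270.7333·0.687966·0.462793 = 182.800731
B₀ = V₀ − E₀ = 316.6430 − 182.800731 = 133.842269

E0=182.8007 B0=133.8423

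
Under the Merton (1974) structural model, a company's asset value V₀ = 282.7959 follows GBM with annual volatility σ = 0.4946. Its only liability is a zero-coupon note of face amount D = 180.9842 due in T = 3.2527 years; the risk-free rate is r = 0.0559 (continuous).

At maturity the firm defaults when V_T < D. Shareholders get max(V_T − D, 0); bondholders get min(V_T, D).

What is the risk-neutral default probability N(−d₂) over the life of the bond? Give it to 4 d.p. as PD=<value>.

d₁ = [ln(V₀/D) + (r + σ²/2)T] / (σ√T)
   = [ln(282.7959/180.9842) + (0.0559 + 0.5·0.4946²)·3.2527] / (0.4946·√3.2527)
   = [0.446316 + 0.579679] / 0.892023 = 1.150188
d₂ = d₁ − σ√T = 1.150188 − 0.892023 = 0.258165
risk-neutral PD = N(−d₂) = N(-0.258165) = 0.398140

PD=0.3981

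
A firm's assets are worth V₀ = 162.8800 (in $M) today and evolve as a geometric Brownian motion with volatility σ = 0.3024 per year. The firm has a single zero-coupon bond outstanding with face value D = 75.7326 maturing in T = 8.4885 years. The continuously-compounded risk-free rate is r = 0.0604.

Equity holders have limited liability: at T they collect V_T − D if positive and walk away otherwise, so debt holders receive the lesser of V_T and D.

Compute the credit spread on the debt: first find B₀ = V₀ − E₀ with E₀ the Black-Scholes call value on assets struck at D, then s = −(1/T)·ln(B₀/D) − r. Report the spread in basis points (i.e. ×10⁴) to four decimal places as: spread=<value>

d₁ = [ln(V₀/D) + (r + σ²/2)T] / (σ√T)
   = [ln(162.8800/75.7326) + (0.0604 + 0.5·0.3024²)·8.4885] / (0.3024·√8.4885)
   = [0.765805 + 0.900824] / 0.881043 = 1.891654
d₂ = d₁ − σ√T = 1.891654 − 0.881043 = 1.010611
N(d₁) = 0.970731,  N(d₂) = 0.843899,  e^(−rT) = 0.598873
E₀ = V₀·N(d₁) − D·e^(−rT)·N(d₂)
   = 162.8800·0.970731 − 75.7326·0.598873·0.843899 = 119.838373
B₀ = V₀ − E₀ = 162.8800 − 119.838373 = 43.041627
spread = −(1/T)·ln(B₀/D) − r = −(1/8.4885)·ln(43.041627/75.7326) − 0.0604 = 0.00616547
in basis points: 0.00616547 × 10⁴ = 61.6547 bp

spread=61.6547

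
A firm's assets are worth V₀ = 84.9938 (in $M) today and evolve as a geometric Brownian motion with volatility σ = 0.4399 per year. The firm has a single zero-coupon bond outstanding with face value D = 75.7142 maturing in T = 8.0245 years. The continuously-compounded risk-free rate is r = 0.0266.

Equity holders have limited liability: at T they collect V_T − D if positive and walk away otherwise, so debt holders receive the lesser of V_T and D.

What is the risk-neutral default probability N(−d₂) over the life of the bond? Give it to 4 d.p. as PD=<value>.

d₁ = [ln(V₀/D) + (r + σ²/2)T] / (σ√T)
   = [ln(84.9938/75.7142) + (0.0266 + 0.5·0.4399²)·8.0245] / (0.4399·√8.0245)
   = [0.115613 + 0.989870] / 1.246129 = 0.887134
d₂ = d₁ − σ√T = 0.887134 − 1.246129 = -0.358995
risk-neutral PD = N(−d₂) = N(0.358995) = 0.640201

PD=0.6402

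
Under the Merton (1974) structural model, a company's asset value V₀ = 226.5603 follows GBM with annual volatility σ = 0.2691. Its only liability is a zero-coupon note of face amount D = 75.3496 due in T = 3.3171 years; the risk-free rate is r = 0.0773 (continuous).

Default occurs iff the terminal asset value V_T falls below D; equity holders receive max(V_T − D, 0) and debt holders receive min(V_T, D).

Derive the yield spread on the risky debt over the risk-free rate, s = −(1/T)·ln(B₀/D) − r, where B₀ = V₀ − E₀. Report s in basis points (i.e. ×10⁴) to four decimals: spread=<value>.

d₁ = [ln(V₀/D) + (r + σ²/2)T] / (σ√T)
   = [ln(226.5603/75.3496) + (0.0773 + 0.5·0.2691²)·3.3171] / (0.2691·√3.3171)
   = [1.100873 + 0.376515] / 0.490109 = 3.014405
d₂ = d₁ − σ√T = 3.014405 − 0.490109 = 2.524295
N(d₁) = 0.998713,  N(d₂) = 0.994203,  e^(−rT) = 0.773823
E₀ = V₀·N(d₁) − D·e^(−rT)·N(d₂)
   = 226.5603·0.998713 − 75.3496·0.773823·0.994203 = 168.299331
B₀ = V₀ − E₀ = 226.5603 − 168.299331 = 58.260969
spread = −(1/T)·ln(B₀/D) − r = −(1/3.3171)·ln(58.260969/75.3496) − 0.0773 = 0.00023949
in basis points: 0.00023949 × 10⁴ = 2.3949 bp

spread=2.3949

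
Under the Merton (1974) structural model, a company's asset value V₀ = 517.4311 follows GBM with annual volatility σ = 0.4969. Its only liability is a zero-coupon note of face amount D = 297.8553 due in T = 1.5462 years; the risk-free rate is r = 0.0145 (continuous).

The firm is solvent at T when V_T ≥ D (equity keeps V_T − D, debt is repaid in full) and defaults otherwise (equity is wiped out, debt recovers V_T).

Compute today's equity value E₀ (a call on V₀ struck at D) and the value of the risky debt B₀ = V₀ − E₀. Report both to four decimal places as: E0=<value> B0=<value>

d₁ = [ln(V₀/D) + (r + σ²/2)T] / (σ√T)
   = [ln(517.4311/297.8553) + (0.0145 + 0.5·0.4969²)·1.5462] / (0.4969·√1.5462)
   = [0.552269 + 0.213306] / 0.617877 = 1.239041
d₂ = d₁ − σ√T = 1.239041 − 0.617877 = 0.621164
N(d₁) = 0.892335,  N(d₂) = 0.732754,  e^(−rT) = 0.977830
E₀ = V₀·N(d₁) − D·e^(−rT)·N(d₂)
   = 517.4311·0.892335 − 297.8553·0.977830·0.732754 = 248.305872
B₀ = V₀ − E₀ = 517.4311 − 248.305872 = 269.125228

E0=248.3059 B0=269.1252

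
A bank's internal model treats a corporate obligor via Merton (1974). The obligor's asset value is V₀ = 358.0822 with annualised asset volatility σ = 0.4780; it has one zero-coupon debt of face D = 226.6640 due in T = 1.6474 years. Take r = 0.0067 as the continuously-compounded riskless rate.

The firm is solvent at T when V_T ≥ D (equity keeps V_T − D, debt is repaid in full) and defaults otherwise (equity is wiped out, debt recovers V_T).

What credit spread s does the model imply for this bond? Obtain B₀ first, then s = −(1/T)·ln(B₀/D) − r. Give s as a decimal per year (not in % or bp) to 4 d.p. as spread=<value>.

spread=0.0617

d₁ = [ln(V₀/D) + (r + σ²/2)T] / (σ√T)
   = [ln(358.0822/226.6640) + (0.0067 + 0.5·0.4780²)·1.6474] / (0.4780·√1.6474)
   = [0.457294 + 0.199240] / 0.613518 = 1.070113
d₂ = d₁ − σ√T = 1.070113 − 0.613518 = 0.456595
N(d₁) = 0.857716,  N(d₂) = 0.676019,  e^(−rT) = 0.989023
E₀ = V₀·N(d₁) − D·e^(−rT)·N(d₂)
   = 358.0822·0.857716 − 226.6640·0.989023·0.676019 = 155.585594
B₀ = V₀ − E₀ = 358.0822 − 155.585594 = 202.496606
spread = −(1/T)·ln(B₀/D) − r = −(1/1.6474)·ln(202.496606/226.6640) − 0.0067 = 0.06173852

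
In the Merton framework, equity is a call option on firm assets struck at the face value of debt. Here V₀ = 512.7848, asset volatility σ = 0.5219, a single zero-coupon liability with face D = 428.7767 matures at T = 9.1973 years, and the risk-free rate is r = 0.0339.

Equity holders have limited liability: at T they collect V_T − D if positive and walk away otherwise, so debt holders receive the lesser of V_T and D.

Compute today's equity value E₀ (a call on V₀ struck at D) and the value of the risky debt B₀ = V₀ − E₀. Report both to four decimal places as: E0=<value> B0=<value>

d₁ = [ln(V₀/D) + (r + σ²/2)T] / (σ√T)
   = [ln(512.7848/428.7767) + (0.0339 + 0.5·0.5219²)·9.1973] / (0.5219·√9.1973)
   = [0.178920 + 1.564367] / 1.582769 = 1.101416
d₂ = d₁ − σ√T = 1.101416 − 1.582769 = -0.481353
N(d₁) = 0.864642,  N(d₂) = 0.315133,  e^(−rT) = 0.732136
E₀ = V₀·N(d₁) − D·e^(−rT)·N(d₂)
   = 512.7848·0.864642 − 428.7767·0.732136·0.315133 = 344.447895
B₀ = V₀ − E₀ = 512.7848 − 344.447895 = 168.336905

E0=344.4479 B0=168.3369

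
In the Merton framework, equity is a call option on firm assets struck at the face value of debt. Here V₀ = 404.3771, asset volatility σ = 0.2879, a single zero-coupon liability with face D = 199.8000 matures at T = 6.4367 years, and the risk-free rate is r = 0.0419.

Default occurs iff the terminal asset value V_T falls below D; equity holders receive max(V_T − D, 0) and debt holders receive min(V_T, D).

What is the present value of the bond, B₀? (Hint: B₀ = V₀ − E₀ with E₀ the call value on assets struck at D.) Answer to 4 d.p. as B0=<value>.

d₁ = [ln(V₀/D) + (r + σ²/2)T] / (σ√T)
   = [ln(404.3771/199.8000) + (0.0419 + 0.5·0.2879²)·6.4367] / (0.2879·√6.4367)
   = [0.705031 + 0.536455] / 0.730421 = 1.699686
d₂ = d₁ − σ√T = 1.699686 − 0.730421 = 0.969265
N(d₁) = 0.955405,  N(d₂) = 0.833793,  e^(−rT) = 0.763610
E₀ = V₀·N(d₁) − D·e^(−rT)·N(d₂)
   = 404.3771·0.955405 − 199.8000·0.763610·0.833793 = 259.132586
B₀ = V₀ − E₀ = 404.3771 − 259.132586 = 145.244514

B0=145.2445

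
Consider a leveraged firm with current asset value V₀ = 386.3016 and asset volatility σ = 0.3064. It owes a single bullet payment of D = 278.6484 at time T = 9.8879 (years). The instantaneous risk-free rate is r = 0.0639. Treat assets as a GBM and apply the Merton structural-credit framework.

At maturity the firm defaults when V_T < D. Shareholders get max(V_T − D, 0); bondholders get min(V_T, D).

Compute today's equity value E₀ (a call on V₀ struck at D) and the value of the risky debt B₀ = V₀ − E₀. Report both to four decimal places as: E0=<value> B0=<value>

E0=256.1915 B0=130.1101

d₁ = [ln(V₀/D) + (r + σ²/2)T] / (σ√T)
   = [ln(386.3016/278.6484) + (0.0639 + 0.5·0.3064²)·9.8879] / (0.3064·√9.8879)
   = [0.326668 + 1.095980] / 0.963476 = 1.476578
d₂ = d₁ − σ√T = 1.476578 − 0.963476 = 0.513102
N(d₁) = 0.930106,  N(d₂) = 0.696060,  e^(−rT) = 0.531614
E₀ = V₀·N(d₁) − D·e^(−rT)·N(d₂)
   = 386.3016·0.930106 − 278.6484·0.531614·0.696060 = 256.191458
B₀ = V₀ − E₀ = 386.3016 − 256.191458 = 130.110142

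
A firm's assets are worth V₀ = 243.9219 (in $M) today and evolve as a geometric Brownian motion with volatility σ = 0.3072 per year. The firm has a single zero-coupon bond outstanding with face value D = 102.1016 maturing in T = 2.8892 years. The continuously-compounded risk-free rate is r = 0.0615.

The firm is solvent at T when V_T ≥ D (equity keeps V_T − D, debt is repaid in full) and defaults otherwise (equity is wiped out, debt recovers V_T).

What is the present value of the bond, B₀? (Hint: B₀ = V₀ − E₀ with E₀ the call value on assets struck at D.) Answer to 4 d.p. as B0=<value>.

B0=84.8702

d₁ = [ln(V₀/D) + (r + σ²/2)T] / (σ√T)
   = [ln(243.9219/102.1016) + (0.0615 + 0.5·0.3072²)·2.8892] / (0.3072·√2.8892)
   = [0.870880 + 0.314015] / 0.522168 = 2.269185
d₂ = d₁ − σ√T = 2.269185 − 0.522168 = 1.747017
N(d₁) = 0.988371,  N(d₂) = 0.959683,  e^(−rT) = 0.837205
E₀ = V₀·N(d₁) − D·e^(−rT)·N(d₂)
   = 243.9219·0.988371 − 102.1016·0.837205·0.959683 = 159.051743
B₀ = V₀ − E₀ = 243.9219 − 159.051743 = 84.870157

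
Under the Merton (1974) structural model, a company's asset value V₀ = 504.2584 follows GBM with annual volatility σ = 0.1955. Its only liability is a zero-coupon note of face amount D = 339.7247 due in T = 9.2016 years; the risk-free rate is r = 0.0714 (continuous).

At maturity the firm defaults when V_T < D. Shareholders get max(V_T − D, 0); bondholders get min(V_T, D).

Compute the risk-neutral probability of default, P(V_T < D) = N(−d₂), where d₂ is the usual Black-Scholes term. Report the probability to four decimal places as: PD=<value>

PD=0.0698

d₁ = [ln(V₀/D) + (r + σ²/2)T] / (σ√T)
   = [ln(504.2584/339.7247) + (0.0714 + 0.5·0.1955²)·9.2016] / (0.1955·√9.2016)
   = [0.394953 + 0.832838] / 0.593032 = 2.070361
d₂ = d₁ − σ√T = 2.070361 − 0.593032 = 1.477329
risk-neutral PD = N(−d₂) = N(-1.477329) = 0.069794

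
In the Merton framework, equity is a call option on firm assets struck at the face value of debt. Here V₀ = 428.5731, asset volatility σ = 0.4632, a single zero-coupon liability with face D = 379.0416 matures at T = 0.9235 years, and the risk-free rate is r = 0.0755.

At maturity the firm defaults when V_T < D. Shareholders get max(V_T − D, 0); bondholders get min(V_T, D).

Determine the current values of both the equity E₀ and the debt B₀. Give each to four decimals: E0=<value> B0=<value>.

E0=112.6190 B0=315.9541

d₁ = [ln(V₀/D) + (r + σ²/2)T] / (σ√T)
   = [ln(428.5731/379.0416) + (0.0755 + 0.5·0.4632²)·0.9235] / (0.4632·√0.9235)
   = [0.122815 + 0.168795] / 0.445130 = 0.655112
d₂ = d₁ − σ√T = 0.655112 − 0.445130 = 0.209982
N(d₁) = 0.743802,  N(d₂) = 0.583159,  e^(−rT) = 0.932651
E₀ = V₀·N(d₁) − D·e^(−rT)·N(d₂)
   = 428.5731·0.743802 − 379.0416·0.932651·0.583159 = 112.618988
B₀ = V₀ − E₀ = 428.5731 − 112.618988 = 315.954112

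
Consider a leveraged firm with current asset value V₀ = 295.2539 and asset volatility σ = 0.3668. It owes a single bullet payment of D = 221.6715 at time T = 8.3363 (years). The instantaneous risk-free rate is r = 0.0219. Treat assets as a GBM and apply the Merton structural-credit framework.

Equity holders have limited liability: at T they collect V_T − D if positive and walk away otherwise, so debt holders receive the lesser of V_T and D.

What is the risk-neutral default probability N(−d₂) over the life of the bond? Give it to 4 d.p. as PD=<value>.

PD=0.5345

d₁ = [ln(V₀/D) + (r + σ²/2)T] / (σ√T)
   = [ln(295.2539/221.6715) + (0.0219 + 0.5·0.3668²)·8.3363] / (0.3668·√8.3363)
   = [0.286639 + 0.743357] / 1.059049 = 0.972567
d₂ = d₁ − σ√T = 0.972567 − 1.059049 = -0.086482
risk-neutral PD = N(−d₂) = N(0.086482) = 0.534458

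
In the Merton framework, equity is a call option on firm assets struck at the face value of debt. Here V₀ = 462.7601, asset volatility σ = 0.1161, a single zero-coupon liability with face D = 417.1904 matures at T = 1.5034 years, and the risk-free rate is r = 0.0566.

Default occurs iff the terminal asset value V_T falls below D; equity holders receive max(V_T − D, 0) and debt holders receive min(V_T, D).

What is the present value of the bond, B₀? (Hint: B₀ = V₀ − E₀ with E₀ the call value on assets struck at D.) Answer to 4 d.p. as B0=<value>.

d₁ = [ln(V₀/D) + (r + σ²/2)T] / (σ√T)
   = [ln(462.7601/417.1904) + (0.0566 + 0.5·0.1161²)·1.5034] / (0.1161·√1.5034)
   = [0.103666 + 0.095225] / 0.142354 = 1.397157
d₂ = d₁ − σ√T = 1.397157 − 0.142354 = 1.254803
N(d₁) = 0.918817,  N(d₂) = 0.895225,  e^(−rT) = 0.918427
E₀ = V₀·N(d₁) − D·e^(−rT)·N(d₂)
   = 462.7601·0.918817 − 417.1904·0.918427·0.895225 = 82.178219
B₀ = V₀ − E₀ = 462.7601 − 82.178219 = 380.581881

B0=380.5819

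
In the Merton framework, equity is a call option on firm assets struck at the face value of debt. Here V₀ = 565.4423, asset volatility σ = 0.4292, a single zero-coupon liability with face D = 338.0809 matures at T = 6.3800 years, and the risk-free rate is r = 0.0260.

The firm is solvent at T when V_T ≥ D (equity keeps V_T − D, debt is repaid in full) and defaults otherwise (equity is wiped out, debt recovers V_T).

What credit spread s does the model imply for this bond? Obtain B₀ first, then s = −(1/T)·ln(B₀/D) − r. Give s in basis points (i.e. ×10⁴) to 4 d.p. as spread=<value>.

spread=403.3347

d₁ = [ln(V₀/D) + (r + σ²/2)T] / (σ√T)
   = [ln(565.4423/338.0809) + (0.0260 + 0.5·0.4292²)·6.3800] / (0.4292·√6.3800)
   = [0.514323 + 0.753518] / 1.084102 = 1.169486
d₂ = d₁ − σ√T = 1.169486 − 1.084102 = 0.085384
N(d₁) = 0.878896,  N(d₂) = 0.534022,  e^(−rT) = 0.847148
E₀ = V₀·N(d₁) − D·e^(−rT)·N(d₂)
   = 565.4423·0.878896 − 338.0809·0.847148·0.534022 = 344.018685
B₀ = V₀ − E₀ = 565.4423 − 344.018685 = 221.423615
spread = −(1/T)·ln(B₀/D) − r = −(1/6.3800)·ln(221.423615/338.0809) − 0.0260 = 0.04033347
in basis points: 0.04033347 × 10⁴ = 403.3347 bp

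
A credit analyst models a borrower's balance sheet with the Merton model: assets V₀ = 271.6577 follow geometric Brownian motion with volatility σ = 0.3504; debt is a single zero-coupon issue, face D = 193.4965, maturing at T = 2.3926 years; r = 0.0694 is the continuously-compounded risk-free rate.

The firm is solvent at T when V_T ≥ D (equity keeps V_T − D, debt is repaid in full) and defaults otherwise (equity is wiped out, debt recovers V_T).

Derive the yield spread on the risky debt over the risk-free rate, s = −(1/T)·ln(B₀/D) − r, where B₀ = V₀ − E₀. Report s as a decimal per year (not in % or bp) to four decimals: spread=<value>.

spread=0.0279

d₁ = [ln(V₀/D) + (r + σ²/2)T] / (σ√T)
   = [ln(271.6577/193.4965) + (0.0694 + 0.5·0.3504²)·2.3926] / (0.3504·√2.3926)
   = [0.339283 + 0.312928] / 0.542000 = 1.203343
d₂ = d₁ − σ√T = 1.203343 − 0.542000 = 0.661343
N(d₁) = 0.885578,  N(d₂) = 0.745804,  e^(−rT) = 0.847007
E₀ = V₀·N(d₁) − D·e^(−rT)·N(d₂)
   = 271.6577·0.885578 − 193.4965·0.847007·0.745804 = 118.342198
B₀ = V₀ − E₀ = 271.6577 − 118.342198 = 153.315502
spread = −(1/T)·ln(B₀/D) − r = −(1/2.3926)·ln(153.315502/193.4965) − 0.0694 = 0.02788393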